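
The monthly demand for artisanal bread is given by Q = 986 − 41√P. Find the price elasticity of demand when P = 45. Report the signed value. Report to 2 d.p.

At P = 45, Q = 710.964.
dQ/dP = −41/(2√P) = -3.056.
ε = (dQ/dP)(P/Q) = (-3.056)(45/710.964).

-0.19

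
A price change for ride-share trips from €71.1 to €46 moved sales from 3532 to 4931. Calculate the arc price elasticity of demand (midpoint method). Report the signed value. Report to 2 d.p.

-0.77

ΔQ = 4931 − 3532 = 1399; ΔP = 46 − 71.1 = -25.1.
Midpoints: P̄ = 58.55, Q̄ = 4231.5.
ε = (ΔQ/ΔP)(P̄/Q̄) = (1399/-25.1)(58.55/4231.5).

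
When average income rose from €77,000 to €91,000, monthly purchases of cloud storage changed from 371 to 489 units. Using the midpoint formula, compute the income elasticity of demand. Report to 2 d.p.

1.65

ΔQ = 118, ΔI = 14000. Midpoints: Ī = 84,000, Q̄ = 430.0.
ε_I = (ΔQ/ΔI)(Ī/Q̄) = (118/14000)(84000/430.0).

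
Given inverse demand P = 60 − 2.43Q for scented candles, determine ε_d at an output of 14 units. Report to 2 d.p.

-0.76

At Q = 14, P = 60 − 2.43(14) = 25.98.
dP/dQ = −2.43, so dQ/dP = 1/(−2.43) = -0.412.
ε = (dQ/dP)(P/Q) = (-0.412)(25.98/14).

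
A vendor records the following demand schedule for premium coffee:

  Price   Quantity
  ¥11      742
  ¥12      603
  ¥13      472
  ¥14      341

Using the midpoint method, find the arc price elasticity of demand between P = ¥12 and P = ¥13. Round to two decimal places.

At P = 12, Q = 603; at P = 13, Q = 472.
ΔQ = -131, ΔP = 1. Midpoints: P̄ = 12.50, Q̄ = 537.5.
ε = (ΔQ/ΔP)(P̄/Q̄) = (-131/1)(12.50/537.5).

-3.05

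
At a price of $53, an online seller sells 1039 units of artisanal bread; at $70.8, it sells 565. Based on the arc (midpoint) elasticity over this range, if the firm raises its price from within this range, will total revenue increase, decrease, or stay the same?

Arc ε = (-474/17.8)(61.90/802.0) ≈ -2.055.
|ε| = 2.06 > 1, so demand is elastic. A price rise therefore reduces total revenue.

decrease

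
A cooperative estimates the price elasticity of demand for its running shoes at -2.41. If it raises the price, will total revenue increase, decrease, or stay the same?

decrease

|ε| = 2.41 > 1, so demand is elastic. A price rise therefore reduces total revenue.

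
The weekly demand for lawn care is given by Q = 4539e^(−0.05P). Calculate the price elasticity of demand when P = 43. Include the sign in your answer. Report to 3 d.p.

At P = 43, Q = 528.722.
dQ/dP = −0.05·4539e^(−0.05P) = −0.05Q = -26.436.
ε = (dQ/dP)(P/Q) = (-26.436)(43/528.722).

-2.150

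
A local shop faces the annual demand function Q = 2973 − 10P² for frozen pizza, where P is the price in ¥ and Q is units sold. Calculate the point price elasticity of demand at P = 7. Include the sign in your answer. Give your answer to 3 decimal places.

-0.395

At P = 7, Q = 2483.
dQ/dP = −20P = -140.
ε = (dQ/dP)(P/Q) = (-140)(7/2483).
|ε| < 1, so demand is inelastic at this price.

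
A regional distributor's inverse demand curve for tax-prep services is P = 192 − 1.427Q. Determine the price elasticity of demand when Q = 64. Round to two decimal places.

At Q = 64, P = 192 − 1.427(64) = 100.67.
dP/dQ = −1.427, so dQ/dP = 1/(−1.427) = -0.701.
ε = (dQ/dP)(P/Q) = (-0.701)(100.67/64).

-1.10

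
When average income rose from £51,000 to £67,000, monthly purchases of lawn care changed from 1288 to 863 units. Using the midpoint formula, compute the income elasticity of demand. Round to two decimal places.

ΔQ = -425, ΔI = 16000. Midpoints: Ī = 59,000, Q̄ = 1075.5.
ε_I = (ΔQ/ΔI)(Ī/Q̄) = (-425/16000)(59000/1075.5).

-1.46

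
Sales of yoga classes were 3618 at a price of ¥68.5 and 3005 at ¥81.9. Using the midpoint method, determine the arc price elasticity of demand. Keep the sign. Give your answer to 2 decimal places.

ΔQ = 3005 − 3618 = -613; ΔP = 81.9 − 68.5 = 13.4.
Midpoints: P̄ = 75.20, Q̄ = 3311.5.
ε = (ΔQ/ΔP)(P̄/Q̄) = (-613/13.4)(75.20/3311.5).

-1.04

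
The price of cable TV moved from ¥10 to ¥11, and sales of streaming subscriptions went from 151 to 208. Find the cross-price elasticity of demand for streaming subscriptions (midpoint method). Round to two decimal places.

3.33

ΔQ_x = 208 − 151 = 57; ΔP_y = 11 − 10 = 1.
Midpoints: P̄_y = 10.50, Q̄_x = 179.5.
ε_xy = (ΔQ_x/ΔP_y)(P̄_y/Q̄_x) = (57/1)(10.50/179.5).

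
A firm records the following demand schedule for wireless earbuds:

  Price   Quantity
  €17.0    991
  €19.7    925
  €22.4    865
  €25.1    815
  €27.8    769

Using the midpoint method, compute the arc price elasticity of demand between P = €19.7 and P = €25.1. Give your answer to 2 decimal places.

At P = 19.7, Q = 925; at P = 25.1, Q = 815.
ΔQ = -110, ΔP = 5.4. Midpoints: P̄ = 22.40, Q̄ = 870.0.
ε = (ΔQ/ΔP)(P̄/Q̄) = (-110/5.4)(22.40/870.0).

-0.52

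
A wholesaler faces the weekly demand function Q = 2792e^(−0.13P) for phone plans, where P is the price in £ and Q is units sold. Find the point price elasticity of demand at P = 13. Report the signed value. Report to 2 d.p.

-1.69

At P = 13, Q = 515.179.
dQ/dP = −0.13·2792e^(−0.13P) = −0.13Q = -66.973.
ε = (dQ/dP)(P/Q) = (-66.973)(13/515.179).
|ε| > 1, so demand is elastic at this price.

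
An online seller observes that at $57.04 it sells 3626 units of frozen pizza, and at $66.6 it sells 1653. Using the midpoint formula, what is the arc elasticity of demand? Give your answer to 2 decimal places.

ΔQ = 1653 − 3626 = -1973; ΔP = 66.6 − 57.04 = 9.56.
Midpoints: P̄ = 61.82, Q̄ = 2639.5.
ε = (ΔQ/ΔP)(P̄/Q̄) = (-1973/9.56)(61.82/2639.5).

-4.83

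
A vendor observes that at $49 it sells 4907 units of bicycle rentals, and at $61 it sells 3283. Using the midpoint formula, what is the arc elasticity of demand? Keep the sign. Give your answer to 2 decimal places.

-1.82

ΔQ = 3283 − 4907 = -1624; ΔP = 61 − 49 = 12.
Midpoints: P̄ = 55.00, Q̄ = 4095.0.
ε = (ΔQ/ΔP)(P̄/Q̄) = (-1624/12)(55.00/4095.0).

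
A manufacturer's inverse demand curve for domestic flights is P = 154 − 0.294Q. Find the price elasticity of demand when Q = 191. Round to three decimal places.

-1.742

At Q = 191, P = 154 − 0.294(191) = 97.85.
dP/dQ = −0.294, so dQ/dP = 1/(−0.294) = -3.401.
ε = (dQ/dP)(P/Q) = (-3.401)(97.85/191).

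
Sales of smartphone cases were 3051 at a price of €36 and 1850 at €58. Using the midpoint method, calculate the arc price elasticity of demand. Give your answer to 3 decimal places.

-1.047

ΔQ = 1850 − 3051 = -1201; ΔP = 58 − 36 = 22.
Midpoints: P̄ = 47.00, Q̄ = 2450.5.
ε = (ΔQ/ΔP)(P̄/Q̄) = (-1201/22)(47.00/2450.5).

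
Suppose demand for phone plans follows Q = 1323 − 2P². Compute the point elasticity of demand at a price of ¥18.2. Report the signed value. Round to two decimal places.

-2.01

At P = 18.2, Q = 660.520.
dQ/dP = −4P = -72.800.
ε = (dQ/dP)(P/Q) = (-72.800)(18.2/660.520).
|ε| > 1, so demand is elastic at this price.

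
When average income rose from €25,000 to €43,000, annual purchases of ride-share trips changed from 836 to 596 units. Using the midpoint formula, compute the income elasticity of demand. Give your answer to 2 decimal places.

ΔQ = -240, ΔI = 18000. Midpoints: Ī = 34,000, Q̄ = 716.0.
ε_I = (ΔQ/ΔI)(Ī/Q̄) = (-240/18000)(34000/716.0).

-0.63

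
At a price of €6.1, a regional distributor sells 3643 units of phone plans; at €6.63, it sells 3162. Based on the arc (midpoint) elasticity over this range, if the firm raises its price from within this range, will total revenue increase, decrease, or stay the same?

Arc ε = (-481/0.53)(6.37/3402.5) ≈ -1.698.
|ε| = 1.70 > 1, so demand is elastic. A price rise therefore reduces total revenue.

decrease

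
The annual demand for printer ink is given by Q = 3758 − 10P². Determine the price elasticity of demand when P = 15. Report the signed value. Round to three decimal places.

-2.984

At P = 15, Q = 1508.
dQ/dP = −20P = -300.
ε = (dQ/dP)(P/Q) = (-300)(15/1508).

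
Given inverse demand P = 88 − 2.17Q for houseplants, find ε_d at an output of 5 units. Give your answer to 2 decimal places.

-7.11

At Q = 5, P = 88 − 2.17(5) = 77.15.
dP/dQ = −2.17, so dQ/dP = 1/(−2.17) = -0.461.
ε = (dQ/dP)(P/Q) = (-0.461)(77.15/5).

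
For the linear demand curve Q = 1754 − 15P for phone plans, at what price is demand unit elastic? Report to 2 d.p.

For linear demand Q = a − bP, ε = −bP/(a − bP). |ε| = 1 when bP = a − bP, i.e. P = a/(2b).
P = 1754/(2·15) = 1754/30 = 58.4667.

58.47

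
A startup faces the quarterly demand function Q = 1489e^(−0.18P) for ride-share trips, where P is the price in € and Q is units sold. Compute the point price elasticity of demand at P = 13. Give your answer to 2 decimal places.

At P = 13, Q = 143.432.
dQ/dP = −0.18·1489e^(−0.18P) = −0.18Q = -25.818.
ε = (dQ/dP)(P/Q) = (-25.818)(13/143.432).
|ε| > 1, so demand is elastic at this price.

-2.34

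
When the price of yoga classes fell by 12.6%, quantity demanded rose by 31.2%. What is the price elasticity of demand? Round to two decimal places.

-2.48

ε = %ΔQ / %ΔP = (31.2)/(-12.6) = -2.476.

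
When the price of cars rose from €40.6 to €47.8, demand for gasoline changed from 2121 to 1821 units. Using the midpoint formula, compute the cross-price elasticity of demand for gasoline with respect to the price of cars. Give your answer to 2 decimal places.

-0.93

ΔQ_x = 1821 − 2121 = -300; ΔP_y = 47.8 − 40.6 = 7.2.
Midpoints: P̄_y = 44.20, Q̄_x = 1971.0.
ε_xy = (ΔQ_x/ΔP_y)(P̄_y/Q̄_x) = (-300/7.2)(44.20/1971.0).
ε_xy < 0, so the goods are complements.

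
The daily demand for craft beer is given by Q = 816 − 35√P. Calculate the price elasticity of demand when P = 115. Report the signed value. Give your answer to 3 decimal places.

At P = 115, Q = 440.667.
dQ/dP = −35/(2√P) = -1.632.
ε = (dQ/dP)(P/Q) = (-1.632)(115/440.667).

-0.426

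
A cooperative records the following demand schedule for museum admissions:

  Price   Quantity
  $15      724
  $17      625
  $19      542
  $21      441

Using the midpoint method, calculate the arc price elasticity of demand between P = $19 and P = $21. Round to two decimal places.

-2.05

At P = 19, Q = 542; at P = 21, Q = 441.
ΔQ = -101, ΔP = 2. Midpoints: P̄ = 20.00, Q̄ = 491.5.
ε = (ΔQ/ΔP)(P̄/Q̄) = (-101/2)(20.00/491.5).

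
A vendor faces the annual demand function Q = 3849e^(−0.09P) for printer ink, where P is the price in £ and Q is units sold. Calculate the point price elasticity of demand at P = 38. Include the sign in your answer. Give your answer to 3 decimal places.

-3.420

At P = 38, Q = 125.910.
dQ/dP = −0.09·3849e^(−0.09P) = −0.09Q = -11.332.
ε = (dQ/dP)(P/Q) = (-11.332)(38/125.910).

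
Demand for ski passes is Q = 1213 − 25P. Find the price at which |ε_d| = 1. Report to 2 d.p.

For linear demand Q = a − bP, ε = −bP/(a − bP). |ε| = 1 when bP = a − bP, i.e. P = a/(2b).
P = 1213/(2·25) = 1213/50 = 24.2600.

24.26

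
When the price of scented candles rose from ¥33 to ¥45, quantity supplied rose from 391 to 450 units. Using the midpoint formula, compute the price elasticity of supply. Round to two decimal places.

0.46

ΔQ = 450 − 391 = 59; ΔP = 45 − 33 = 12.
Midpoints: P̄ = 39.00, Q̄ = 420.5.
ε_s = (ΔQ/ΔP)(P̄/Q̄) = (59/12)(39.00/420.5).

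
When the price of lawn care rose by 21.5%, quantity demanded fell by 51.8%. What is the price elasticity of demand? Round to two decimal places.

ε = %ΔQ / %ΔP = (-51.8)/(21.5) = -2.409.

-2.41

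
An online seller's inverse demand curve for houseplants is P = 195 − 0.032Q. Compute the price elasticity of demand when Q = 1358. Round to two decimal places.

At Q = 1358, P = 195 − 0.032(1358) = 151.54.
dP/dQ = −0.032, so dQ/dP = 1/(−0.032) = -31.250.
ε = (dQ/dP)(P/Q) = (-31.250)(151.54/1358).

-3.49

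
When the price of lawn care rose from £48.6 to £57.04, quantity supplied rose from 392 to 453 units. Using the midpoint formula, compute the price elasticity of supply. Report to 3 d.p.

0.904

ΔQ = 453 − 392 = 61; ΔP = 57.04 − 48.6 = 8.44.
Midpoints: P̄ = 52.82, Q̄ = 422.5.
ε_s = (ΔQ/ΔP)(P̄/Q̄) = (61/8.44)(52.82/422.5).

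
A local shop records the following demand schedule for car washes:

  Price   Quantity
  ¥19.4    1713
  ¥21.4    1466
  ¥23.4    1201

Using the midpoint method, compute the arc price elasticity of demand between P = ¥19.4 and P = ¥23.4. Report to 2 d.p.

-1.88

At P = 19.4, Q = 1713; at P = 23.4, Q = 1201.
ΔQ = -512, ΔP = 4.0. Midpoints: P̄ = 21.40, Q̄ = 1457.0.
ε = (ΔQ/ΔP)(P̄/Q̄) = (-512/4.0)(21.40/1457.0).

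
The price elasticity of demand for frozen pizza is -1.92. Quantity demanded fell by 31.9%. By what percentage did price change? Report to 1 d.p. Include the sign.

%ΔP ≈ %ΔQ / ε = (-31.9%)/(-1.92) = 16.61%.

16.6%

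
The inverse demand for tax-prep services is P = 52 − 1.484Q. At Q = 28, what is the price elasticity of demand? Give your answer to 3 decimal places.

-0.251

At Q = 28, P = 52 − 1.484(28) = 10.45.
dP/dQ = −1.484, so dQ/dP = 1/(−1.484) = -0.674.
ε = (dQ/dP)(P/Q) = (-0.674)(10.45/28).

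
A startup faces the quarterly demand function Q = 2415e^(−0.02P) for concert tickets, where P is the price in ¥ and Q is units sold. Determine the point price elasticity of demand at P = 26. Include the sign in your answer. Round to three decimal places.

-0.520

At P = 26, Q = 1435.767.
dQ/dP = −0.02·2415e^(−0.02P) = −0.02Q = -28.715.
ε = (dQ/dP)(P/Q) = (-28.715)(26/1435.767).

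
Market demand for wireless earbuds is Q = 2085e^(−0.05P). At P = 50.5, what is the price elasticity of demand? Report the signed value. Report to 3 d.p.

-2.525

At P = 50.5, Q = 166.922.
dQ/dP = −0.05·2085e^(−0.05P) = −0.05Q = -8.346.
ε = (dQ/dP)(P/Q) = (-8.346)(50.5/166.922).
|ε| > 1, so demand is elastic at this price.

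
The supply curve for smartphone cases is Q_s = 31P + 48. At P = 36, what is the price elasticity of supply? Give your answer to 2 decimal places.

At P = 36, Q_s = 1164.
dQ_s/dP = 31.
ε_s = (dQ_s/dP)(P/Q_s) = (31)(36/1164).

0.96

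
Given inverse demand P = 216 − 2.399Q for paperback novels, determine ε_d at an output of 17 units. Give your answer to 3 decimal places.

At Q = 17, P = 216 − 2.399(17) = 175.22.
dP/dQ = −2.399, so dQ/dP = 1/(−2.399) = -0.417.
ε = (dQ/dP)(P/Q) = (-0.417)(175.22/17).

-4.296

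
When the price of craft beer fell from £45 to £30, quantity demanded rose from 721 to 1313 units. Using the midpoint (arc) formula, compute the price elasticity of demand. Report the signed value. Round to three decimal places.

ΔQ = 1313 − 721 = 592; ΔP = 30 − 45 = -15.
Midpoints: P̄ = 37.50, Q̄ = 1017.0.
ε = (ΔQ/ΔP)(P̄/Q̄) = (592/-15)(37.50/1017.0).

-1.455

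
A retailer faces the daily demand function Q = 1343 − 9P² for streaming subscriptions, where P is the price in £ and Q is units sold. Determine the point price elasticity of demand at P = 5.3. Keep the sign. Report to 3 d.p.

At P = 5.3, Q = 1090.190.
dQ/dP = −18P = -95.400.
ε = (dQ/dP)(P/Q) = (-95.400)(5.3/1090.190).

-0.464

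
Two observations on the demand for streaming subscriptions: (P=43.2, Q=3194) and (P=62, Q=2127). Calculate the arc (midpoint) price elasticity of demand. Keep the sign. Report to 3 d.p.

-1.122

ΔQ = 2127 − 3194 = -1067; ΔP = 62 − 43.2 = 18.8.
Midpoints: P̄ = 52.60, Q̄ = 2660.5.
ε = (ΔQ/ΔP)(P̄/Q̄) = (-1067/18.8)(52.60/2660.5).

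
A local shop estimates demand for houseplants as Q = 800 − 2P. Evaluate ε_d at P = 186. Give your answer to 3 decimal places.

At P = 186, Q = 428.
dQ/dP = −2.
ε = (dQ/dP)(P/Q) = (-2)(186/428).
|ε| < 1, so demand is inelastic at this price.

-0.869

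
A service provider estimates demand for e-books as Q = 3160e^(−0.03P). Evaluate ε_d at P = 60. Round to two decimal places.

At P = 60, Q = 522.344.
dQ/dP = −0.03·3160e^(−0.03P) = −0.03Q = -15.670.
ε = (dQ/dP)(P/Q) = (-15.670)(60/522.344).

-1.80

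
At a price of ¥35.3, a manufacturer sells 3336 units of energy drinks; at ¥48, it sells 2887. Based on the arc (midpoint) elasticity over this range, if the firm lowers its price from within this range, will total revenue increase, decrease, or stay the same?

decrease

Arc ε = (-449/12.7)(41.65/3111.5) ≈ -0.473.
|ε| = 0.47 < 1, so demand is inelastic. A price cut therefore reduces total revenue.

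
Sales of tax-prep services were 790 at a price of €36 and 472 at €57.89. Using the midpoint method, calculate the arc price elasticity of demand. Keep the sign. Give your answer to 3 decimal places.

ΔQ = 472 − 790 = -318; ΔP = 57.89 − 36 = 21.89.
Midpoints: P̄ = 46.95, Q̄ = 631.0.
ε = (ΔQ/ΔP)(P̄/Q̄) = (-318/21.89)(46.95/631.0).

-1.081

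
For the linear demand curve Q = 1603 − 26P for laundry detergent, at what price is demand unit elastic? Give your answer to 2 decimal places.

30.83

For linear demand Q = a − bP, ε = −bP/(a − bP). |ε| = 1 when bP = a − bP, i.e. P = a/(2b).
P = 1603/(2·26) = 1603/52 = 30.8269.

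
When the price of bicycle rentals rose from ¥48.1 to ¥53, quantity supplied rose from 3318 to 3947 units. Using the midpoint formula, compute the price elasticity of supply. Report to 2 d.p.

1.79

ΔQ = 3947 − 3318 = 629; ΔP = 53 − 48.1 = 4.9.
Midpoints: P̄ = 50.55, Q̄ = 3632.5.
ε_s = (ΔQ/ΔP)(P̄/Q̄) = (629/4.9)(50.55/3632.5).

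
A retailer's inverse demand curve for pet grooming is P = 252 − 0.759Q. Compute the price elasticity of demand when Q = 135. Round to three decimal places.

-1.459

At Q = 135, P = 252 − 0.759(135) = 149.53.
dP/dQ = −0.759, so dQ/dP = 1/(−0.759) = -1.318.
ε = (dQ/dP)(P/Q) = (-1.318)(149.53/135).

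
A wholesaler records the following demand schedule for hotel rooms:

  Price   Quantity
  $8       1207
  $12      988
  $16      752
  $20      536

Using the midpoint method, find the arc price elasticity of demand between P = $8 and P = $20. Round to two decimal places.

-0.90

At P = 8, Q = 1207; at P = 20, Q = 536.
ΔQ = -671, ΔP = 12. Midpoints: P̄ = 14.00, Q̄ = 871.5.
ε = (ΔQ/ΔP)(P̄/Q̄) = (-671/12)(14.00/871.5).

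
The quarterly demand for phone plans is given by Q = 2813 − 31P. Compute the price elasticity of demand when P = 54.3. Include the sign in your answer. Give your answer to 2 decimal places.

At P = 54.3, Q = 1129.700.
dQ/dP = −31.
ε = (dQ/dP)(P/Q) = (-31)(54.3/1129.700).

-1.49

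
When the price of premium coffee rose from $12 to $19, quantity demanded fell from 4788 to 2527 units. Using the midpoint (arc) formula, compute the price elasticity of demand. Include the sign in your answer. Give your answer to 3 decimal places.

ΔQ = 2527 − 4788 = -2261; ΔP = 19 − 12 = 7.
Midpoints: P̄ = 15.50, Q̄ = 3657.5.
ε = (ΔQ/ΔP)(P̄/Q̄) = (-2261/7)(15.50/3657.5).

-1.369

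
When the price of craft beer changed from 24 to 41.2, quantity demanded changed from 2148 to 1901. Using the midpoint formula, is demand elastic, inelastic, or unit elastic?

Arc ε ≈ -0.231.
|ε| = 0.23 < 1.

inelastic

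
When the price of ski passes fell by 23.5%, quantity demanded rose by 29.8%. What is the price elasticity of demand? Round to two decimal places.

-1.27

ε = %ΔQ / %ΔP = (29.8)/(-23.5) = -1.268.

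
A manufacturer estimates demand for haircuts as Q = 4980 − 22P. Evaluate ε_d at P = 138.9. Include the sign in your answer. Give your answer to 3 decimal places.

At P = 138.9, Q = 1924.200.
dQ/dP = −22.
ε = (dQ/dP)(P/Q) = (-22)(138.9/1924.200).

-1.588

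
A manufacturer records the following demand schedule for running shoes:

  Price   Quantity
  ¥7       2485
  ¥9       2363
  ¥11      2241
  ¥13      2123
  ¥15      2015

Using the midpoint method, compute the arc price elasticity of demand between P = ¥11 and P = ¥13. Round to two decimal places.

At P = 11, Q = 2241; at P = 13, Q = 2123.
ΔQ = -118, ΔP = 2. Midpoints: P̄ = 12.00, Q̄ = 2182.0.
ε = (ΔQ/ΔP)(P̄/Q̄) = (-118/2)(12.00/2182.0).

-0.32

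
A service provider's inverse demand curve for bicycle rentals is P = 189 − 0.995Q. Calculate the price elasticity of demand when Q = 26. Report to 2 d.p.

-6.31

At Q = 26, P = 189 − 0.995(26) = 163.13.
dP/dQ = −0.995, so dQ/dP = 1/(−0.995) = -1.005.
ε = (dQ/dP)(P/Q) = (-1.005)(163.13/26).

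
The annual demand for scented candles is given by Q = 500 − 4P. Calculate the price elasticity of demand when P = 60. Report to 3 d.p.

-0.923

At P = 60, Q = 260.
dQ/dP = −4.
ε = (dQ/dP)(P/Q) = (-4)(60/260).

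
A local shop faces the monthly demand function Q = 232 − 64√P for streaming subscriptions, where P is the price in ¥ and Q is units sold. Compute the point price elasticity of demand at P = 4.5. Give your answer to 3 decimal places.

At P = 4.5, Q = 96.235.
dQ/dP = −64/(2√P) = -15.085.
ε = (dQ/dP)(P/Q) = (-15.085)(4.5/96.235).
|ε| < 1, so demand is inelastic at this price.

-0.705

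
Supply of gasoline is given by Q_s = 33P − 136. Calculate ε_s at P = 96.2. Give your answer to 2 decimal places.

At P = 96.2, Q_s = 3038.60.
dQ_s/dP = 33.
ε_s = (dQ_s/dP)(P/Q_s) = (33)(96.2/3038.60).

1.04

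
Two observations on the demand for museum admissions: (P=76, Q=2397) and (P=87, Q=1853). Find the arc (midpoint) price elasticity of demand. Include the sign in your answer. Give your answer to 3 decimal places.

ΔQ = 1853 − 2397 = -544; ΔP = 87 − 76 = 11.
Midpoints: P̄ = 81.50, Q̄ = 2125.0.
ε = (ΔQ/ΔP)(P̄/Q̄) = (-544/11)(81.50/2125.0).

-1.897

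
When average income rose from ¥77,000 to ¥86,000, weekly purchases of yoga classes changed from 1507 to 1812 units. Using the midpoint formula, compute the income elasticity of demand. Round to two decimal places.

ΔQ = 305, ΔI = 9000. Midpoints: Ī = 81,500, Q̄ = 1659.5.
ε_I = (ΔQ/ΔI)(Ī/Q̄) = (305/9000)(81500/1659.5).
ε_I > 0, so the good is normal.

1.66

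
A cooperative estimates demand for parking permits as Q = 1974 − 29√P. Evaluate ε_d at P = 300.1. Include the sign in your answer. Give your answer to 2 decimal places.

-0.17

At P = 300.1, Q = 1471.622.
dQ/dP = −29/(2√P) = -0.837.
ε = (dQ/dP)(P/Q) = (-0.837)(300.1/1471.622).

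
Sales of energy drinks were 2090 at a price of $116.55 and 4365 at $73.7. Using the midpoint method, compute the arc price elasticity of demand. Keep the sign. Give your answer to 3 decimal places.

ΔQ = 4365 − 2090 = 2275; ΔP = 73.7 − 116.55 = -42.85.
Midpoints: P̄ = 95.12, Q̄ = 3227.5.
ε = (ΔQ/ΔP)(P̄/Q̄) = (2275/-42.85)(95.12/3227.5).

-1.565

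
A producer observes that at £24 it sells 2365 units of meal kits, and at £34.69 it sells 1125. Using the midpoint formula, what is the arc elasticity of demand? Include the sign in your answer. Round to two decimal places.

ΔQ = 1125 − 2365 = -1240; ΔP = 34.69 − 24 = 10.69.
Midpoints: P̄ = 29.34, Q̄ = 1745.0.
ε = (ΔQ/ΔP)(P̄/Q̄) = (-1240/10.69)(29.34/1745.0).

-1.95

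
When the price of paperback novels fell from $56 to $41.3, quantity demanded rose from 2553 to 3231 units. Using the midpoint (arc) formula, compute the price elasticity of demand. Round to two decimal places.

-0.78

ΔQ = 3231 − 2553 = 678; ΔP = 41.3 − 56 = -14.7.
Midpoints: P̄ = 48.65, Q̄ = 2892.0.
ε = (ΔQ/ΔP)(P̄/Q̄) = (678/-14.7)(48.65/2892.0).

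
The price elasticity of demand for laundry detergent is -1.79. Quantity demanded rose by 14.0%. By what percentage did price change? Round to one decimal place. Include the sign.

%ΔP ≈ %ΔQ / ε = (14.0%)/(-1.79) = -7.82%.

-7.8%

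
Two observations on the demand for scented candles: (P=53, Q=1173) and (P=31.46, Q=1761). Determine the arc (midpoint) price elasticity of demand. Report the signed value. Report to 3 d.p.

-0.786

ΔQ = 1761 − 1173 = 588; ΔP = 31.46 − 53 = -21.54.
Midpoints: P̄ = 42.23, Q̄ = 1467.0.
ε = (ΔQ/ΔP)(P̄/Q̄) = (588/-21.54)(42.23/1467.0).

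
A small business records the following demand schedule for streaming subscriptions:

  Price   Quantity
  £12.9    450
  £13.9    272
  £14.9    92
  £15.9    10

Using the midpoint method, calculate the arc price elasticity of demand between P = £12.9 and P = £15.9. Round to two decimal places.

At P = 12.9, Q = 450; at P = 15.9, Q = 10.
ΔQ = -440, ΔP = 3.0. Midpoints: P̄ = 14.40, Q̄ = 230.0.
ε = (ΔQ/ΔP)(P̄/Q̄) = (-440/3.0)(14.40/230.0).

-9.18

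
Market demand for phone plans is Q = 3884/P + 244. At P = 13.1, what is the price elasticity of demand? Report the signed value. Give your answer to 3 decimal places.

-0.549

At P = 13.1, Q = 540.489.
dQ/dP = −3884/P² = -22.633.
ε = (dQ/dP)(P/Q) = (-22.633)(13.1/540.489).
|ε| < 1, so demand is inelastic at this price.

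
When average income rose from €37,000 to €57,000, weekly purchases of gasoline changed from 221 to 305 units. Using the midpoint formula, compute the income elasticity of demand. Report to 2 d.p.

ΔQ = 84, ΔI = 20000. Midpoints: Ī = 47,000, Q̄ = 263.0.
ε_I = (ΔQ/ΔI)(Ī/Q̄) = (84/20000)(47000/263.0).

0.75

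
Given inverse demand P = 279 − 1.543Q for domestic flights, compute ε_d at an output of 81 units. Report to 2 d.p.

-1.23

At Q = 81, P = 279 − 1.543(81) = 154.02.
dP/dQ = −1.543, so dQ/dP = 1/(−1.543) = -0.648.
ε = (dQ/dP)(P/Q) = (-0.648)(154.02/81).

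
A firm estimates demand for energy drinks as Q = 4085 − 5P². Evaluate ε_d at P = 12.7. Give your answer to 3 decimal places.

-0.492

At P = 12.7, Q = 3278.550.
dQ/dP = −10P = -127.
ε = (dQ/dP)(P/Q) = (-127)(12.7/3278.550).
|ε| < 1, so demand is inelastic at this price.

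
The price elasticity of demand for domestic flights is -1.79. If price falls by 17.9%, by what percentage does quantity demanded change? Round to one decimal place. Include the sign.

%ΔQ ≈ ε × %ΔP = (-1.79)(-17.9%) = 32.04%.

32.0%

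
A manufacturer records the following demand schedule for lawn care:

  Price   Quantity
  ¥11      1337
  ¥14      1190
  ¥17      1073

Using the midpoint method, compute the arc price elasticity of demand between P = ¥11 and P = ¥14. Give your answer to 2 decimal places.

-0.48

At P = 11, Q = 1337; at P = 14, Q = 1190.
ΔQ = -147, ΔP = 3. Midpoints: P̄ = 12.50, Q̄ = 1263.5.
ε = (ΔQ/ΔP)(P̄/Q̄) = (-147/3)(12.50/1263.5).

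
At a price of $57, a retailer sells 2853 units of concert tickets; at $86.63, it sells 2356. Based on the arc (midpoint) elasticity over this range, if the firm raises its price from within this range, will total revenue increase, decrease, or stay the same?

increase

Arc ε = (-497/29.63)(71.81/2604.5) ≈ -0.463.
|ε| = 0.46 < 1, so demand is inelastic. A price rise therefore raises total revenue.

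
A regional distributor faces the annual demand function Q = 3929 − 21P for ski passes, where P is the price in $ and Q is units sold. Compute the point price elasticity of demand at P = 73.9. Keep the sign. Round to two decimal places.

-0.65

At P = 73.9, Q = 2377.100.
dQ/dP = −21.
ε = (dQ/dP)(P/Q) = (-21)(73.9/2377.100).
|ε| < 1, so demand is inelastic at this price.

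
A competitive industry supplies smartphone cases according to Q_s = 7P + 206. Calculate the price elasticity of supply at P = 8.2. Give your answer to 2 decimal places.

0.22

At P = 8.2, Q_s = 263.40.
dQ_s/dP = 7.
ε_s = (dQ_s/dP)(P/Q_s) = (7)(8.2/263.40).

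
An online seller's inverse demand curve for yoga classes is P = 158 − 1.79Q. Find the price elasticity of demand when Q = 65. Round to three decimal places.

-0.358

At Q = 65, P = 158 − 1.79(65) = 41.65.
dP/dQ = −1.79, so dQ/dP = 1/(−1.79) = -0.559.
ε = (dQ/dP)(P/Q) = (-0.559)(41.65/65).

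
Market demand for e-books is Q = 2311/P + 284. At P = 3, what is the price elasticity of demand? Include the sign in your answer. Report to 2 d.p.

At P = 3, Q = 1054.333.
dQ/dP = −2311/P² = -256.778.
ε = (dQ/dP)(P/Q) = (-256.778)(3/1054.333).
|ε| < 1, so demand is inelastic at this price.

-0.73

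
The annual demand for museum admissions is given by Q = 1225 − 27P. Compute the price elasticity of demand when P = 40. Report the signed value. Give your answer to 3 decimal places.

-7.448

At P = 40, Q = 145.
dQ/dP = −27.
ε = (dQ/dP)(P/Q) = (-27)(40/145).
|ε| > 1, so demand is elastic at this price.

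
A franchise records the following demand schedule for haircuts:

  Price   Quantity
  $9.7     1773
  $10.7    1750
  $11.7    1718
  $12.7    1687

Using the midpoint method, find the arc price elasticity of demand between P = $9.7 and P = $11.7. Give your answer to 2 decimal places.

At P = 9.7, Q = 1773; at P = 11.7, Q = 1718.
ΔQ = -55, ΔP = 2.0. Midpoints: P̄ = 10.70, Q̄ = 1745.5.
ε = (ΔQ/ΔP)(P̄/Q̄) = (-55/2.0)(10.70/1745.5).

-0.17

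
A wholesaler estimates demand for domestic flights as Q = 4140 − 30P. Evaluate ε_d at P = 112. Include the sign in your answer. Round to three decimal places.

At P = 112, Q = 780.
dQ/dP = −30.
ε = (dQ/dP)(P/Q) = (-30)(112/780).
|ε| > 1, so demand is elastic at this price.

-4.308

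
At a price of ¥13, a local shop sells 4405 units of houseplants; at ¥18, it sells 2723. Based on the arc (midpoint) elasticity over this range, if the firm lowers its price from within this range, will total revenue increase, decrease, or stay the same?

increase

Arc ε = (-1682/5)(15.50/3564.0) ≈ -1.463.
|ε| = 1.46 > 1, so demand is elastic. A price cut therefore raises total revenue.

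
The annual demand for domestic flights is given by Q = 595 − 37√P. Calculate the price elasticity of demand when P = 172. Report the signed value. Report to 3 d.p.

At P = 172, Q = 109.750.
dQ/dP = −37/(2√P) = -1.411.
ε = (dQ/dP)(P/Q) = (-1.411)(172/109.750).

-2.211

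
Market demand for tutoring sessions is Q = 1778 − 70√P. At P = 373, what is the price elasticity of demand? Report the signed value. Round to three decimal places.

At P = 373, Q = 426.075.
dQ/dP = −70/(2√P) = -1.812.
ε = (dQ/dP)(P/Q) = (-1.812)(373/426.075).

-1.586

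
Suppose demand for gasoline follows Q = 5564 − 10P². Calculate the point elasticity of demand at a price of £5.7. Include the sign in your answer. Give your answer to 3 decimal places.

-0.124

At P = 5.7, Q = 5239.100.
dQ/dP = −20P = -114.
ε = (dQ/dP)(P/Q) = (-114)(5.7/5239.100).
|ε| < 1, so demand is inelastic at this price.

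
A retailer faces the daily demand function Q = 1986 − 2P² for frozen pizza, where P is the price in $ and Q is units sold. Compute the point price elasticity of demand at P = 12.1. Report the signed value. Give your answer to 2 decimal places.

-0.35

At P = 12.1, Q = 1693.180.
dQ/dP = −4P = -48.400.
ε = (dQ/dP)(P/Q) = (-48.400)(12.1/1693.180).
|ε| < 1, so demand is inelastic at this price.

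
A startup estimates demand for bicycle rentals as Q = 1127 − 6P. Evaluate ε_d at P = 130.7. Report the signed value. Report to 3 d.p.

-2.288

At P = 130.7, Q = 342.800.
dQ/dP = −6.
ε = (dQ/dP)(P/Q) = (-6)(130.7/342.800).
|ε| > 1, so demand is elastic at this price.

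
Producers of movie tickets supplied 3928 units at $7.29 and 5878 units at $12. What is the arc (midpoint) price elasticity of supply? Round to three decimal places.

ΔQ = 5878 − 3928 = 1950; ΔP = 12 − 7.29 = 4.71.
Midpoints: P̄ = 9.64, Q̄ = 4903.0.
ε_s = (ΔQ/ΔP)(P̄/Q̄) = (1950/4.71)(9.64/4903.0).

0.814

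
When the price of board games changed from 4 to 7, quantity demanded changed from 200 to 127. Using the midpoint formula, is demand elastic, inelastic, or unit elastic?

inelastic

Arc ε ≈ -0.819.
|ε| = 0.82 < 1.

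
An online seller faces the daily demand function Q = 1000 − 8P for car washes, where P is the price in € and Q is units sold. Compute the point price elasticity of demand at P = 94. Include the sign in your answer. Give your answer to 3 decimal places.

At P = 94, Q = 248.
dQ/dP = −8.
ε = (dQ/dP)(P/Q) = (-8)(94/248).

-3.032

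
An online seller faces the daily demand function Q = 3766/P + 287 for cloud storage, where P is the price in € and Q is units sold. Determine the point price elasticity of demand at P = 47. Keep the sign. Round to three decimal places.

-0.218

At P = 47, Q = 367.128.
dQ/dP = −3766/P² = -1.705.
ε = (dQ/dP)(P/Q) = (-1.705)(47/367.128).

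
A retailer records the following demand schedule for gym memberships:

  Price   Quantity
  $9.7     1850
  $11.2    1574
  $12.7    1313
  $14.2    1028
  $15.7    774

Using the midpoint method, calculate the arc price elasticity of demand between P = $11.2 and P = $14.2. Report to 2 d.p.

At P = 11.2, Q = 1574; at P = 14.2, Q = 1028.
ΔQ = -546, ΔP = 3.0. Midpoints: P̄ = 12.70, Q̄ = 1301.0.
ε = (ΔQ/ΔP)(P̄/Q̄) = (-546/3.0)(12.70/1301.0).

-1.78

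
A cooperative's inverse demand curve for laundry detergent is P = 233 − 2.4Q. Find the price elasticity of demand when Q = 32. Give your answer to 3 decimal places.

-2.034

At Q = 32, P = 233 − 2.4(32) = 156.20.
dP/dQ = −2.4, so dQ/dP = 1/(−2.4) = -0.417.
ε = (dQ/dP)(P/Q) = (-0.417)(156.20/32).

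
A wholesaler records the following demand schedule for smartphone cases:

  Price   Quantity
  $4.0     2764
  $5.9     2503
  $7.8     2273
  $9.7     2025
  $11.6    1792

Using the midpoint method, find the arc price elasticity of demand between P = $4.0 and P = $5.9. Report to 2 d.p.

At P = 4.0, Q = 2764; at P = 5.9, Q = 2503.
ΔQ = -261, ΔP = 1.9. Midpoints: P̄ = 4.95, Q̄ = 2633.5.
ε = (ΔQ/ΔP)(P̄/Q̄) = (-261/1.9)(4.95/2633.5).

-0.26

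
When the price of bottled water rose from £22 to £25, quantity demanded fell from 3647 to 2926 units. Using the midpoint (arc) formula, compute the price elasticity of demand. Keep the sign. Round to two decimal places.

ΔQ = 2926 − 3647 = -721; ΔP = 25 − 22 = 3.
Midpoints: P̄ = 23.50, Q̄ = 3286.5.
ε = (ΔQ/ΔP)(P̄/Q̄) = (-721/3)(23.50/3286.5).

-1.72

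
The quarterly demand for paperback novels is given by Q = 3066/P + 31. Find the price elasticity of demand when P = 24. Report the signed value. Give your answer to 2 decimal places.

At P = 24, Q = 158.750.
dQ/dP = −3066/P² = -5.323.
ε = (dQ/dP)(P/Q) = (-5.323)(24/158.750).

-0.80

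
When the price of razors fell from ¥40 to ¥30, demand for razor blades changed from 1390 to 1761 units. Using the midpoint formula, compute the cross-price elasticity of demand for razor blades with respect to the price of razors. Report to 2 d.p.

ΔQ_x = 1761 − 1390 = 371; ΔP_y = 30 − 40 = -10.
Midpoints: P̄_y = 35.00, Q̄_x = 1575.5.
ε_xy = (ΔQ_x/ΔP_y)(P̄_y/Q̄_x) = (371/-10)(35.00/1575.5).

-0.82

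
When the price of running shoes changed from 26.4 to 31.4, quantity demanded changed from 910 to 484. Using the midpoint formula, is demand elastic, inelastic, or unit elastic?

elastic

Arc ε ≈ -3.533.
|ε| = 3.53 > 1.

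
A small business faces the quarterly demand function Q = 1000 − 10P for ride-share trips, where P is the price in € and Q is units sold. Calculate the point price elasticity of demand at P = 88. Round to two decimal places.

At P = 88, Q = 120.
dQ/dP = −10.
ε = (dQ/dP)(P/Q) = (-10)(88/120).
|ε| > 1, so demand is elastic at this price.

-7.33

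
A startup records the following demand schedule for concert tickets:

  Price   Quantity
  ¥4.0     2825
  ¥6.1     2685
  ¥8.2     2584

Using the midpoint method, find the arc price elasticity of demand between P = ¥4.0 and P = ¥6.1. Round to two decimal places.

-0.12

At P = 4.0, Q = 2825; at P = 6.1, Q = 2685.
ΔQ = -140, ΔP = 2.1. Midpoints: P̄ = 5.05, Q̄ = 2755.0.
ε = (ΔQ/ΔP)(P̄/Q̄) = (-140/2.1)(5.05/2755.0).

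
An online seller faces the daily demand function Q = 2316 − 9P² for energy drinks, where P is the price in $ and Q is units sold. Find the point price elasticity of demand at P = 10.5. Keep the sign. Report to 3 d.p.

At P = 10.5, Q = 1323.750.
dQ/dP = −18P = -189.
ε = (dQ/dP)(P/Q) = (-189)(10.5/1323.750).

-1.499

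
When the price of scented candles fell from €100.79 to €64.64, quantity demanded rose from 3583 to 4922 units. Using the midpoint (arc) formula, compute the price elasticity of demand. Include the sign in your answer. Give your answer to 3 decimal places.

ΔQ = 4922 − 3583 = 1339; ΔP = 64.64 − 100.79 = -36.15.
Midpoints: P̄ = 82.72, Q̄ = 4252.5.
ε = (ΔQ/ΔP)(P̄/Q̄) = (1339/-36.15)(82.72/4252.5).

-0.720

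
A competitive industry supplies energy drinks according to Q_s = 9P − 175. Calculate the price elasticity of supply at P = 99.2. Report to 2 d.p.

1.24

At P = 99.2, Q_s = 717.80.
dQ_s/dP = 9.
ε_s = (dQ_s/dP)(P/Q_s) = (9)(99.2/717.80).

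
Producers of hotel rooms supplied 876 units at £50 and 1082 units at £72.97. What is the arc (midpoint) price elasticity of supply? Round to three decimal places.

ΔQ = 1082 − 876 = 206; ΔP = 72.97 − 50 = 22.97.
Midpoints: P̄ = 61.48, Q̄ = 979.0.
ε_s = (ΔQ/ΔP)(P̄/Q̄) = (206/22.97)(61.48/979.0).

0.563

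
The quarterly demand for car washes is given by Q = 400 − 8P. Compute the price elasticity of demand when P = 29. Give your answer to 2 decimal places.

At P = 29, Q = 168.
dQ/dP = −8.
ε = (dQ/dP)(P/Q) = (-8)(29/168).
|ε| > 1, so demand is elastic at this price.

-1.38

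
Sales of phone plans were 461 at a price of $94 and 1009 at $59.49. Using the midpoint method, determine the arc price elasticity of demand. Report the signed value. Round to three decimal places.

ΔQ = 1009 − 461 = 548; ΔP = 59.49 − 94 = -34.51.
Midpoints: P̄ = 76.75, Q̄ = 735.0.
ε = (ΔQ/ΔP)(P̄/Q̄) = (548/-34.51)(76.75/735.0).

-1.658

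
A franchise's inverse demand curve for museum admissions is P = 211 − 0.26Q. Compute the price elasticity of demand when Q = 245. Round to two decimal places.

-2.31

At Q = 245, P = 211 − 0.26(245) = 147.30.
dP/dQ = −0.26, so dQ/dP = 1/(−0.26) = -3.846.
ε = (dQ/dP)(P/Q) = (-3.846)(147.30/245).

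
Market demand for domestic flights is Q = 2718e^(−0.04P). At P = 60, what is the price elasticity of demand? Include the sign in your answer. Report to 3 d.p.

-2.400

At P = 60, Q = 246.571.
dQ/dP = −0.04·2718e^(−0.04P) = −0.04Q = -9.863.
ε = (dQ/dP)(P/Q) = (-9.863)(60/246.571).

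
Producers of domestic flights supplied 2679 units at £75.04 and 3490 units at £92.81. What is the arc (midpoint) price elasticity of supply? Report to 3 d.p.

1.242

ΔQ = 3490 − 2679 = 811; ΔP = 92.81 − 75.04 = 17.77.
Midpoints: P̄ = 83.93, Q̄ = 3084.5.
ε_s = (ΔQ/ΔP)(P̄/Q̄) = (811/17.77)(83.93/3084.5).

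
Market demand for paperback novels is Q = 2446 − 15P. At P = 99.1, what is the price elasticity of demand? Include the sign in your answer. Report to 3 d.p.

At P = 99.1, Q = 959.500.
dQ/dP = −15.
ε = (dQ/dP)(P/Q) = (-15)(99.1/959.500).

-1.549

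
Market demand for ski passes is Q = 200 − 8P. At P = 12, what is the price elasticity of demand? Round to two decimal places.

At P = 12, Q = 104.
dQ/dP = −8.
ε = (dQ/dP)(P/Q) = (-8)(12/104).
|ε| < 1, so demand is inelastic at this price.

-0.92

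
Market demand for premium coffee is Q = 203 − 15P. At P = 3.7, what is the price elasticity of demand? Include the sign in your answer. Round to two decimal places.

At P = 3.7, Q = 147.500.
dQ/dP = −15.
ε = (dQ/dP)(P/Q) = (-15)(3.7/147.500).

-0.38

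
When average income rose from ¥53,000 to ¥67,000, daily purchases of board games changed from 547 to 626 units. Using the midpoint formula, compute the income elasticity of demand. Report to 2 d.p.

0.58

ΔQ = 79, ΔI = 14000. Midpoints: Ī = 60,000, Q̄ = 586.5.
ε_I = (ΔQ/ΔI)(Ī/Q̄) = (79/14000)(60000/586.5).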